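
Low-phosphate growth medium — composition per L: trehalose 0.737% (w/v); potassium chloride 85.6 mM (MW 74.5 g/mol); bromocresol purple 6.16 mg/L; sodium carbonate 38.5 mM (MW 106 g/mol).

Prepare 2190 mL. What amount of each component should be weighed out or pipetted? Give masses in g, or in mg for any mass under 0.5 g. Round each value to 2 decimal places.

trehalose 16.14 g; potassium chloride 13.97 g; bromocresol purple 13.49 mg; sodium carbonate 8.94 g

Working volume: 2190 mL = 2.19 L.
trehalose: 0.737 g per 100 mL × 2190 mL ÷ 100 = 16.14 g
potassium chloride: 85.6 mmol/L × 74.5 g/mol × 2.19 L ÷ 1000 = 13.97 g
bromocresol purple: 6.16 mg/L × 2.19 L = 13.49 mg
sodium carbonate: 38.5 mmol/L × 106 g/mol × 2.19 L ÷ 1000 = 8.94 g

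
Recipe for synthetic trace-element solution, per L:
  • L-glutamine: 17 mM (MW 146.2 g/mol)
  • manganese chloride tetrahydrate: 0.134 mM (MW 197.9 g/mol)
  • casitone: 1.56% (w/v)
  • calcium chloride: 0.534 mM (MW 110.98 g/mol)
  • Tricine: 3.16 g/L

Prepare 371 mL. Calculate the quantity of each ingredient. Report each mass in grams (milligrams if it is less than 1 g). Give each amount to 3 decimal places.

L-glutamine 922.083 mg; manganese chloride tetrahydrate 9.838 mg; casitone 5.788 g; calcium chloride 21.987 mg; Tricine 1.172 g

Target volume = 371 mL = 0.371 L.
L-glutamine: 17 mmol/L × 146.2 mg/mmol × 0.371 L = 922.083 mg
manganese chloride tetrahydrate: 0.134 mmol/L × 197.9 mg/mmol × 0.371 L = 9.838 mg
casitone: 1.56% w/v = 15.6 g/L → 15.6 × 0.371 L = 5.788 g
calcium chloride: 0.534 mmol/L × 110.98 mg/mmol × 0.371 L = 21.987 mg
Tricine: 3.16 g/L × 0.371 L = 1.172 g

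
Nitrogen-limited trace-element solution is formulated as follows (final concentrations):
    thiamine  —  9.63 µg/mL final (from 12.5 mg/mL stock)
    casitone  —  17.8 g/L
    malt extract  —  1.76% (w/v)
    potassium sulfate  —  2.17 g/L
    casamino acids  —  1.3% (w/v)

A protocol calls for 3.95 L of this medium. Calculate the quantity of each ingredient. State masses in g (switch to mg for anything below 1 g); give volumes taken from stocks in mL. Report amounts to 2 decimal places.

Scale factor relative to 1 L: 3.95.
thiamine: dilute stock: 9.63 µg/mL × 3950 mL ÷ 12500 µg/mL = 3.04 mL
casitone: 17.8 g/L × 3.95 L = 70.31 g
malt extract: 1.76% w/v = 17.6 g/L → 17.6 × 3.95 L = 69.52 g
potassium sulfate: 2.17 g/L × 3.95 L = 8.57 g
casamino acids: 1.3% w/v = 13 g/L → 13 × 3.95 L = 51.35 g

thiamine 3.04 mL; casitone 70.31 g; malt extract 69.52 g; potassium sulfate 8.57 g; casamino acids 51.35 g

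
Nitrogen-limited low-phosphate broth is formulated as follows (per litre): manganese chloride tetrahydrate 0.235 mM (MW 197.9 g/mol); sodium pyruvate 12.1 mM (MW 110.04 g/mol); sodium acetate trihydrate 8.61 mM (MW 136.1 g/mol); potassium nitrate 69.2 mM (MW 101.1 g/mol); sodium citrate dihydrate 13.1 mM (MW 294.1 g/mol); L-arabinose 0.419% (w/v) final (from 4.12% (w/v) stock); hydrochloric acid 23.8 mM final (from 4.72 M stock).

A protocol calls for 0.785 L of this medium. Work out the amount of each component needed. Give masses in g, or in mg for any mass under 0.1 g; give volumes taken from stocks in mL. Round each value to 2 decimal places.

manganese chloride tetrahydrate 36.51 mg; sodium pyruvate 1.05 g; sodium acetate trihydrate 0.92 g; potassium nitrate 5.49 g; sodium citrate dihydrate 3.02 g; L-arabinose 79.83 mL; hydrochloric acid 3.96 mL

Scale factor relative to 1 L: 0.785.
manganese chloride tetrahydrate: 0.235 mmol/L × 197.9 mg/mmol × 0.785 L = 36.51 mg
sodium pyruvate: 12.1 mmol/L × 110.04 g/mol × 0.785 L ÷ 1000 = 1.05 g
sodium acetate trihydrate: 8.61 mmol/L × 136.1 g/mol × 0.785 L ÷ 1000 = 0.92 g
potassium nitrate: 69.2 mmol/L × 101.1 g/mol × 0.785 L ÷ 1000 = 5.49 g
sodium citrate dihydrate: 13.1 mmol/L × 294.1 g/mol × 0.785 L ÷ 1000 = 3.02 g
L-arabinose: V = C2·V2/C1 = 0.419% ÷ 4.12% × 785 mL = 79.83 mL
hydrochloric acid: C1V1 = C2V2 → 23.8 mM × 785 mL ÷ 4720 mM = 3.96 mL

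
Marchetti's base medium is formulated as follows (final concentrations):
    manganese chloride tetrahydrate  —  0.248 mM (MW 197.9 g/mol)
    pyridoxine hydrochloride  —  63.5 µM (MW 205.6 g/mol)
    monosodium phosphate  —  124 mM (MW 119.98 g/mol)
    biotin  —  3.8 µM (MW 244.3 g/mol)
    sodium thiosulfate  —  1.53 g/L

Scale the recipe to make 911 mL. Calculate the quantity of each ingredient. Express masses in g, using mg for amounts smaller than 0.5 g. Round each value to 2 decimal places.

Scale factor relative to 1 L: 0.911.
manganese chloride tetrahydrate: 0.248 mmol/L × 197.9 mg/mmol × 0.911 L = 44.71 mg
pyridoxine hydrochloride: 63.5 µmol/L × 205.6 g/mol × 0.911 L ÷ 1000 = 11.89 mg
monosodium phosphate: 124 mmol/L × 119.98 g/mol × 0.911 L ÷ 1000 = 13.55 g
biotin: 3.8 µmol/L × 244.3 g/mol × 0.911 L ÷ 1000 = 0.85 mg
sodium thiosulfate: 1.53 g/L × 0.911 L = 1.39 g

manganese chloride tetrahydrate 44.71 mg; pyridoxine hydrochloride 11.89 mg; monosodium phosphate 13.55 g; biotin 0.85 mg; sodium thiosulfate 1.39 g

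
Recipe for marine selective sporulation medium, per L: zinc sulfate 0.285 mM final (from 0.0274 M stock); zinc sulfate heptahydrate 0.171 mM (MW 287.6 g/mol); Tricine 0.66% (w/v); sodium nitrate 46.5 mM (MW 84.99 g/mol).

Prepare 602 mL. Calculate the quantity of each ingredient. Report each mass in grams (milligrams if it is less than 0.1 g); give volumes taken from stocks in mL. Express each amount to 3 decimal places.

zinc sulfate 6.262 mL; zinc sulfate heptahydrate 29.606 mg; Tricine 3.973 g; sodium nitrate 2.379 g

Working volume: 602 mL = 0.602 L.
zinc sulfate: V = C2·V2/C1 = 0.285 mM × 602 mL ÷ 27.4 mM = 6.262 mL
zinc sulfate heptahydrate: 0.171 mmol/L × 287.6 mg/mmol × 0.602 L = 29.606 mg
Tricine: 0.66 g per 100 mL × 602 mL ÷ 100 = 3.973 g
sodium nitrate: 46.5 mmol/L × 84.99 g/mol × 0.602 L ÷ 1000 = 2.379 g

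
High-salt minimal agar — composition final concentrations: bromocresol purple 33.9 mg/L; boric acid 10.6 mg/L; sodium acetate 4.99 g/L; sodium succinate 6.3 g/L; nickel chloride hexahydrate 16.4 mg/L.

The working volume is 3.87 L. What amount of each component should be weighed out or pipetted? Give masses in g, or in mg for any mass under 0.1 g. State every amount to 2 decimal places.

Scale factor relative to 1 L: 3.87.
bromocresol purple: 33.9 mg/L × 3.87 L = 131.193 mg = 0.13 g
boric acid: 10.6 mg/L × 3.87 L = 41.02 mg
sodium acetate: 4.99 g/L × 3.87 L = 19.31 g
sodium succinate: 6.3 g/L × 3.87 L = 24.38 g
nickel chloride hexahydrate: 16.4 mg/L × 3.87 L = 63.47 mg

bromocresol purple 0.13 g; boric acid 41.02 mg; sodium acetate 19.31 g; sodium succinate 24.38 g; nickel chloride hexahydrate 63.47 mg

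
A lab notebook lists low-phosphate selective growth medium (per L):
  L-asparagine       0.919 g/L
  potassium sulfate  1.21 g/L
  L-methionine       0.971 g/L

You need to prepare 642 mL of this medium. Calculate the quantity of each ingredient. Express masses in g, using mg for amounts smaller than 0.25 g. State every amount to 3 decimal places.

L-asparagine 0.590 g; potassium sulfate 0.777 g; L-methionine 0.623 g

Target volume = 642 mL = 0.642 L.
L-asparagine: 0.919 g/L × 0.642 L = 0.590 g
potassium sulfate: 1.21 g/L × 0.642 L = 0.777 g
L-methionine: 0.971 g/L × 0.642 L = 0.623 g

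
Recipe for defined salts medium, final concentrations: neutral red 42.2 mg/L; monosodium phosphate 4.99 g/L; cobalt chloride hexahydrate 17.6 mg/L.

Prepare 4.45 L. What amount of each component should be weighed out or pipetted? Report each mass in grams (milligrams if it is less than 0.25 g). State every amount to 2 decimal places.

neutral red 187.79 mg; monosodium phosphate 22.21 g; cobalt chloride hexahydrate 78.32 mg

Scale factor relative to 1 L: 4.45.
neutral red: 42.2 mg/L × 4.45 L = 187.79 mg
monosodium phosphate: 4.99 g/L × 4.45 L = 22.21 g
cobalt chloride hexahydrate: 17.6 mg/L × 4.45 L = 78.32 mg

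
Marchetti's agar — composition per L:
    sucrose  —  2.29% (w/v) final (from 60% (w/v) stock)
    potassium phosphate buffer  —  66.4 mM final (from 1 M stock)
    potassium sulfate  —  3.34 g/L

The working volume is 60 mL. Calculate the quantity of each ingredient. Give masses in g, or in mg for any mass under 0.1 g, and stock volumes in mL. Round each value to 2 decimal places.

Working volume: 60 mL = 0.06 L.
sucrose: C1V1 = C2V2 → 2.29% ÷ 60% × 60 mL = 2.29 mL
potassium phosphate buffer: C1V1 = C2V2 → 66.4 mM × 60 mL ÷ 1000 mM = 3.98 mL
potassium sulfate: 3.34 g/L × 0.06 L = 0.20 g

sucrose 2.29 mL; potassium phosphate buffer 3.98 mL; potassium sulfate 0.20 g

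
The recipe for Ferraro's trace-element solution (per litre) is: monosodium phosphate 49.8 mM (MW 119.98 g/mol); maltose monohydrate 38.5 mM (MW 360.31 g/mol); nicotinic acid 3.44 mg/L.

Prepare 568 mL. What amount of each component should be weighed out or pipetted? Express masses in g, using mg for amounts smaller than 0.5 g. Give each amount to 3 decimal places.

Working volume: 568 mL = 0.568 L.
monosodium phosphate: 49.8 mmol/L × 119.98 g/mol × 0.568 L ÷ 1000 = 3.394 g
maltose monohydrate: 38.5 mmol/L × 360.31 g/mol × 0.568 L ÷ 1000 = 7.879 g
nicotinic acid: 3.44 mg/L × 0.568 L = 1.954 mg

monosodium phosphate 3.394 g; maltose monohydrate 7.879 g; nicotinic acid 1.954 mg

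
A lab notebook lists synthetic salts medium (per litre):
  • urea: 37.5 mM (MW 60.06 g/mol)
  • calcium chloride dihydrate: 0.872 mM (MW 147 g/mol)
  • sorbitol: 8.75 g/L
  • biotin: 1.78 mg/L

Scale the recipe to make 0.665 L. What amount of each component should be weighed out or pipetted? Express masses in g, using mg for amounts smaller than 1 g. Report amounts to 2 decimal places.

urea 1.50 g; calcium chloride dihydrate 85.24 mg; sorbitol 5.82 g; biotin 1.18 mg

Working volume: 0.665 L.
urea: 37.5 mmol/L × 60.06 g/mol × 0.665 L ÷ 1000 = 1.50 g
calcium chloride dihydrate: 0.872 mmol/L × 147 mg/mmol × 0.665 L = 85.24 mg
sorbitol: 8.75 g/L × 0.665 L = 5.82 g
biotin: 1.78 mg/L × 0.665 L = 1.18 mg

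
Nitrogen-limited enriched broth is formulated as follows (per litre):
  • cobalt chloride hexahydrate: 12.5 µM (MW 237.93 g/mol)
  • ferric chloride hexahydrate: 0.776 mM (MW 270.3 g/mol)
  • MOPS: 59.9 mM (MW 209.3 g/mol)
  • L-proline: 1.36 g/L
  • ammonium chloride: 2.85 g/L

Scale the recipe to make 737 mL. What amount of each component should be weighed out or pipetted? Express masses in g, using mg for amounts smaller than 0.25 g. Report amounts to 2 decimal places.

Working volume: 737 mL = 0.737 L.
cobalt chloride hexahydrate: 12.5 µmol/L × 237.93 g/mol × 0.737 L ÷ 1000 = 2.19 mg
ferric chloride hexahydrate: 0.776 mmol/L × 270.3 mg/mmol × 0.737 L = 154.59 mg
MOPS: 59.9 mmol/L × 209.3 g/mol × 0.737 L ÷ 1000 = 9.24 g
L-proline: 1.36 g/L × 0.737 L = 1.00 g
ammonium chloride: 2.85 g/L × 0.737 L = 2.10 g

cobalt chloride hexahydrate 2.19 mg; ferric chloride hexahydrate 154.59 mg; MOPS 9.24 g; L-proline 1.00 g; ammonium chloride 2.10 g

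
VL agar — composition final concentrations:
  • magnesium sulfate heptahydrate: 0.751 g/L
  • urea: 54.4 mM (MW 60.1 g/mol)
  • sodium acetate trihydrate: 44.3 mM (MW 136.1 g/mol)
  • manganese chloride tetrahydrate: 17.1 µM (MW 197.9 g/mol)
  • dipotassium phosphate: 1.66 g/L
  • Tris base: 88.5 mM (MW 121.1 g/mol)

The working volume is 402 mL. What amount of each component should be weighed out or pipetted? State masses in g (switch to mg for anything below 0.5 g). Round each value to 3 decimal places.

magnesium sulfate heptahydrate 301.902 mg; urea 1.314 g; sodium acetate trihydrate 2.424 g; manganese chloride tetrahydrate 1.360 mg; dipotassium phosphate 0.667 g; Tris base 4.308 g

Scale factor relative to 1 L: 0.402.
magnesium sulfate heptahydrate: 0.751 g/L × 0.402 L = 0.301902 g = 301.902 mg
urea: 54.4 mmol/L × 60.1 g/mol × 0.402 L ÷ 1000 = 1.314 g
sodium acetate trihydrate: 44.3 mmol/L × 136.1 g/mol × 0.402 L ÷ 1000 = 2.424 g
manganese chloride tetrahydrate: 17.1 µmol/L × 197.9 g/mol × 0.402 L ÷ 1000 = 1.360 mg
dipotassium phosphate: 1.66 g/L × 0.402 L = 0.667 g
Tris base: 88.5 mmol/L × 121.1 g/mol × 0.402 L ÷ 1000 = 4.308 g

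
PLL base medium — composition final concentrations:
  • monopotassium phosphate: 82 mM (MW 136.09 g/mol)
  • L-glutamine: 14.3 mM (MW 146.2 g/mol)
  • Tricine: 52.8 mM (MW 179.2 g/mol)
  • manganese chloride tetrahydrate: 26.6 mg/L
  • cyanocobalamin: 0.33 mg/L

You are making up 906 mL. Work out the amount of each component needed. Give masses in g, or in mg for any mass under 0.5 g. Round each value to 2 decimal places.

Working volume: 906 mL = 0.906 L.
monopotassium phosphate: 82 mmol/L × 136.09 g/mol × 0.906 L ÷ 1000 = 10.11 g
L-glutamine: 14.3 mmol/L × 146.2 g/mol × 0.906 L ÷ 1000 = 1.89 g
Tricine: 52.8 mmol/L × 179.2 g/mol × 0.906 L ÷ 1000 = 8.57 g
manganese chloride tetrahydrate: 26.6 mg/L × 0.906 L = 24.10 mg
cyanocobalamin: 0.33 mg/L × 0.906 L = 0.30 mg

monopotassium phosphate 10.11 g; L-glutamine 1.89 g; Tricine 8.57 g; manganese chloride tetrahydrate 24.10 mg; cyanocobalamin 0.30 mg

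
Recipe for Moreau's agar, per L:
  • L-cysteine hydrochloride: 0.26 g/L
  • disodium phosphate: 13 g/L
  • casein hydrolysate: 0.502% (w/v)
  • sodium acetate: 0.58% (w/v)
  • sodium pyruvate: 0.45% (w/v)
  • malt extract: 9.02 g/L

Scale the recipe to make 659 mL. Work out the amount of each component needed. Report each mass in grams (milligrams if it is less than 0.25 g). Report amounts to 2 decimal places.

L-cysteine hydrochloride 171.34 mg; disodium phosphate 8.57 g; casein hydrolysate 3.31 g; sodium acetate 3.82 g; sodium pyruvate 2.97 g; malt extract 5.94 g

Scale factor relative to 1 L: 0.659.
L-cysteine hydrochloride: 0.26 g/L × 0.659 L = 0.17134 g = 171.34 mg
disodium phosphate: 13 g/L × 0.659 L = 8.57 g
casein hydrolysate: 0.502% w/v = 5.02 g/L → 5.02 × 0.659 L = 3.31 g
sodium acetate: 0.58 g per 100 mL × 659 mL ÷ 100 = 3.82 g
sodium pyruvate: 0.45 g per 100 mL × 659 mL ÷ 100 = 2.97 g
malt extract: 9.02 g/L × 0.659 L = 5.94 g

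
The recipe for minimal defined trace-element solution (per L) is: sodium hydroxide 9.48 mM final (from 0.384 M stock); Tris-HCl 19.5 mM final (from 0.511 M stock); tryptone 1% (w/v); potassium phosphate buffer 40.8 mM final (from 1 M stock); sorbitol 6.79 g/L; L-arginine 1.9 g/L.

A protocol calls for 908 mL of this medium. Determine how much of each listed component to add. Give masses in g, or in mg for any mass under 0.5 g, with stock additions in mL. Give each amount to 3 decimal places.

Scale factor relative to 1 L: 0.908.
sodium hydroxide: C1V1 = C2V2 → 9.48 mM × 908 mL ÷ 384 mM = 22.416 mL
Tris-HCl: dilute stock: 19.5 mM × 908 mL ÷ 511 mM = 34.650 mL
tryptone: 1 g per 100 mL × 908 mL ÷ 100 = 9.080 g
potassium phosphate buffer: dilute stock: 40.8 mM × 908 mL ÷ 1000 mM = 37.046 mL
sorbitol: 6.79 g/L × 0.908 L = 6.165 g
L-arginine: 1.9 g/L × 0.908 L = 1.725 g

sodium hydroxide 22.416 mL; Tris-HCl 34.650 mL; tryptone 9.080 g; potassium phosphate buffer 37.046 mL; sorbitol 6.165 g; L-arginine 1.725 g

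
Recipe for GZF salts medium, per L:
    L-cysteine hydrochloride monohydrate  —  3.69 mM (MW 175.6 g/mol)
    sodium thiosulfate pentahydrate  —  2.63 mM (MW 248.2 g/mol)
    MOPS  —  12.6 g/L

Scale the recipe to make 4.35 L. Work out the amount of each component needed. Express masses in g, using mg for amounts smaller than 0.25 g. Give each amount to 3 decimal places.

Working volume: 4.35 L.
L-cysteine hydrochloride monohydrate: 3.69 mmol/L × 175.6 g/mol × 4.35 L ÷ 1000 = 2.819 g
sodium thiosulfate pentahydrate: 2.63 mmol/L × 248.2 g/mol × 4.35 L ÷ 1000 = 2.840 g
MOPS: 12.6 g/L × 4.35 L = 54.810 g

L-cysteine hydrochloride monohydrate 2.819 g; sodium thiosulfate pentahydrate 2.840 g; MOPS 54.810 g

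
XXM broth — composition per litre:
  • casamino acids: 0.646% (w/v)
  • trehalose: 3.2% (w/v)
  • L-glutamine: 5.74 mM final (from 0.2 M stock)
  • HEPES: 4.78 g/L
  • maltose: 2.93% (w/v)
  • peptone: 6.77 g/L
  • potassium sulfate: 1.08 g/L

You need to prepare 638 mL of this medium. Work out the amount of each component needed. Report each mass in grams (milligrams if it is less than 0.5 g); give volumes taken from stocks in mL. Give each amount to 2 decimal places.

casamino acids 4.12 g; trehalose 20.42 g; L-glutamine 18.31 mL; HEPES 3.05 g; maltose 18.69 g; peptone 4.32 g; potassium sulfate 0.69 g

Scale factor relative to 1 L: 0.638.
casamino acids: 0.646% w/v = 6.46 g/L → 6.46 × 0.638 L = 4.12 g
trehalose: 3.2% w/v = 32 g/L → 32 × 0.638 L = 20.42 g
L-glutamine: dilute stock: 5.74 mM × 638 mL ÷ 200 mM = 18.31 mL
HEPES: 4.78 g/L × 0.638 L = 3.05 g
maltose: 2.93% w/v = 29.3 g/L → 29.3 × 0.638 L = 18.69 g
peptone: 6.77 g/L × 0.638 L = 4.32 g
potassium sulfate: 1.08 g/L × 0.638 L = 0.69 g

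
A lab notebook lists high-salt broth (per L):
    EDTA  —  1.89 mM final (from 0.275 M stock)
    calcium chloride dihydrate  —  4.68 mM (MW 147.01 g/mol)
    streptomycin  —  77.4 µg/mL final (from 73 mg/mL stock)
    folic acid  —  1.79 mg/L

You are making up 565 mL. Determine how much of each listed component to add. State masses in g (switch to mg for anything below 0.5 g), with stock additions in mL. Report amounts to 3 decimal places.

EDTA 3.883 mL; calcium chloride dihydrate 388.724 mg; streptomycin 0.599 mL; folic acid 1.011 mg

Target volume = 565 mL = 0.565 L.
EDTA: V = C2·V2/C1 = 1.89 mM × 565 mL ÷ 275 mM = 3.883 mL
calcium chloride dihydrate: 4.68 mmol/L × 147.01 mg/mmol × 0.565 L = 388.724 mg
streptomycin: V = C2·V2/C1 = 77.4 µg/mL × 565 mL ÷ 73000 µg/mL = 0.599 mL
folic acid: 1.79 mg/L × 0.565 L = 1.011 mg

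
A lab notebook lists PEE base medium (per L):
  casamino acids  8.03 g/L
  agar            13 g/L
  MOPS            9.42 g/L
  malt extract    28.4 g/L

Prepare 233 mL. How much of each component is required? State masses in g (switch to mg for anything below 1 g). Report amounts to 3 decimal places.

Working volume: 233 mL = 0.233 L.
casamino acids: 8.03 g/L × 0.233 L = 1.871 g
agar: 13 g/L × 0.233 L = 3.029 g
MOPS: 9.42 g/L × 0.233 L = 2.195 g
malt extract: 28.4 g/L × 0.233 L = 6.617 g

casamino acids 1.871 g; agar 3.029 g; MOPS 2.195 g; malt extract 6.617 g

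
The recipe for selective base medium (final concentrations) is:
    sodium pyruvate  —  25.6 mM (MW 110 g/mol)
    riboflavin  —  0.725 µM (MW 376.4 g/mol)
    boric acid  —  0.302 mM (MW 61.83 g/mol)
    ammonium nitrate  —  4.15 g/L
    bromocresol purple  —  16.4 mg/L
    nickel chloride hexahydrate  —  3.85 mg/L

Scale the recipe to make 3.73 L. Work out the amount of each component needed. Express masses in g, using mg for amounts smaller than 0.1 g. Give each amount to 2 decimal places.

Scale factor relative to 1 L: 3.73.
sodium pyruvate: 25.6 mmol/L × 110 g/mol × 3.73 L ÷ 1000 = 10.50 g
riboflavin: 0.725 µmol/L × 376.4 g/mol × 3.73 L ÷ 1000 = 1.02 mg
boric acid: 0.302 mmol/L × 61.83 mg/mmol × 3.73 L = 69.65 mg
ammonium nitrate: 4.15 g/L × 3.73 L = 15.48 g
bromocresol purple: 16.4 mg/L × 3.73 L = 61.17 mg
nickel chloride hexahydrate: 3.85 mg/L × 3.73 L = 14.36 mg

sodium pyruvate 10.50 g; riboflavin 1.02 mg; boric acid 69.65 mg; ammonium nitrate 15.48 g; bromocresol purple 61.17 mg; nickel chloride hexahydrate 14.36 mg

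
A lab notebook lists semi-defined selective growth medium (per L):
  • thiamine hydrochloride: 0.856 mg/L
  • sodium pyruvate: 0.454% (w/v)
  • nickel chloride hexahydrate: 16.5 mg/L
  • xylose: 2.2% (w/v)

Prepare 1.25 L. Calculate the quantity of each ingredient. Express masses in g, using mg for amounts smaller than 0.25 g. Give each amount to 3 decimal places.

Working volume: 1.25 L.
thiamine hydrochloride: 0.856 mg/L × 1.25 L = 1.070 mg
sodium pyruvate: 0.454 g per 100 mL × 1250 mL ÷ 100 = 5.675 g
nickel chloride hexahydrate: 16.5 mg/L × 1.25 L = 20.625 mg
xylose: 2.2% w/v = 22 g/L → 22 × 1.25 L = 27.500 g

thiamine hydrochloride 1.070 mg; sodium pyruvate 5.675 g; nickel chloride hexahydrate 20.625 mg; xylose 27.500 g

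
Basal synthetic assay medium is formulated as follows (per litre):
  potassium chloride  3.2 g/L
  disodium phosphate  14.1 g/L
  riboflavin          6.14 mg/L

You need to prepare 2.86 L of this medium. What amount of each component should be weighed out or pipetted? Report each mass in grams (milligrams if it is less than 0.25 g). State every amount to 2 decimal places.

Working volume: 2.86 L.
potassium chloride: 3.2 g/L × 2.86 L = 9.15 g
disodium phosphate: 14.1 g/L × 2.86 L = 40.33 g
riboflavin: 6.14 mg/L × 2.86 L = 17.56 mg

potassium chloride 9.15 g; disodium phosphate 40.33 g; riboflavin 17.56 mg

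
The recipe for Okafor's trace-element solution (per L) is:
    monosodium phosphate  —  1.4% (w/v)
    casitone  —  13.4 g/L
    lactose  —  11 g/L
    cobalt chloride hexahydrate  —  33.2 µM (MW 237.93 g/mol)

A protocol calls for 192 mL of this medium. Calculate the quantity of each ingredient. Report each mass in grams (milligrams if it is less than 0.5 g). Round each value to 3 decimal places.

Scale factor relative to 1 L: 0.192.
monosodium phosphate: 1.4% w/v = 14 g/L → 14 × 0.192 L = 2.688 g
casitone: 13.4 g/L × 0.192 L = 2.573 g
lactose: 11 g/L × 0.192 L = 2.112 g
cobalt chloride hexahydrate: 33.2 µmol/L × 237.93 g/mol × 0.192 L ÷ 1000 = 1.517 mg

monosodium phosphate 2.688 g; casitone 2.573 g; lactose 2.112 g; cobalt chloride hexahydrate 1.517 mg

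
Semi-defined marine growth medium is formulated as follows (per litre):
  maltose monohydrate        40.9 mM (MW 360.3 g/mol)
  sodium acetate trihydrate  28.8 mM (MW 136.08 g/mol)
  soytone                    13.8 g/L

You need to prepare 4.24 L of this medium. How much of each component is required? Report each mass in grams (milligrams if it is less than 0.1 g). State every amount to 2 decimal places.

maltose monohydrate 62.48 g; sodium acetate trihydrate 16.62 g; soytone 58.51 g

Scale factor relative to 1 L: 4.24.
maltose monohydrate: 40.9 mmol/L × 360.3 g/mol × 4.24 L ÷ 1000 = 62.48 g
sodium acetate trihydrate: 28.8 mmol/L × 136.08 g/mol × 4.24 L ÷ 1000 = 16.62 g
soytone: 13.8 g/L × 4.24 L = 58.51 g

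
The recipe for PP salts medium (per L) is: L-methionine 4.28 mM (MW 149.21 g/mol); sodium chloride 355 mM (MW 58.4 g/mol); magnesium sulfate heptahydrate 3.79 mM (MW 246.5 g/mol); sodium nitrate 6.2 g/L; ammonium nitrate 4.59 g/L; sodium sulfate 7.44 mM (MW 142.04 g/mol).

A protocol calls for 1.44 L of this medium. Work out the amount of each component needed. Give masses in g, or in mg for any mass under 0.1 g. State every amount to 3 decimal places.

L-methionine 0.920 g; sodium chloride 29.854 g; magnesium sulfate heptahydrate 1.345 g; sodium nitrate 8.928 g; ammonium nitrate 6.610 g; sodium sulfate 1.522 g

Scale factor relative to 1 L: 1.44.
L-methionine: 4.28 mmol/L × 149.21 g/mol × 1.44 L ÷ 1000 = 0.920 g
sodium chloride: 355 mmol/L × 58.4 g/mol × 1.44 L ÷ 1000 = 29.854 g
magnesium sulfate heptahydrate: 3.79 mmol/L × 246.5 g/mol × 1.44 L ÷ 1000 = 1.345 g
sodium nitrate: 6.2 g/L × 1.44 L = 8.928 g
ammonium nitrate: 4.59 g/L × 1.44 L = 6.610 g
sodium sulfate: 7.44 mmol/L × 142.04 g/mol × 1.44 L ÷ 1000 = 1.522 g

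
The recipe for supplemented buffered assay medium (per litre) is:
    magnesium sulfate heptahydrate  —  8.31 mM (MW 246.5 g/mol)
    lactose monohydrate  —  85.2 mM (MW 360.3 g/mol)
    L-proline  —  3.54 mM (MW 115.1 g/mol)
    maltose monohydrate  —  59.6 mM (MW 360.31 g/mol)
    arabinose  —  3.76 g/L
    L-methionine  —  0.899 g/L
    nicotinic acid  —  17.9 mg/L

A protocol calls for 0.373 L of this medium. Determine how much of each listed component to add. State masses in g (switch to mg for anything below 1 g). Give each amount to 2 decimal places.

magnesium sulfate heptahydrate 764.06 mg; lactose monohydrate 11.45 g; L-proline 151.98 mg; maltose monohydrate 8.01 g; arabinose 1.40 g; L-methionine 335.33 mg; nicotinic acid 6.68 mg

Working volume: 0.373 L.
magnesium sulfate heptahydrate: 8.31 mmol/L × 246.5 mg/mmol × 0.373 L = 764.06 mg
lactose monohydrate: 85.2 mmol/L × 360.3 g/mol × 0.373 L ÷ 1000 = 11.45 g
L-proline: 3.54 mmol/L × 115.1 mg/mmol × 0.373 L = 151.98 mg
maltose monohydrate: 59.6 mmol/L × 360.31 g/mol × 0.373 L ÷ 1000 = 8.01 g
arabinose: 3.76 g/L × 0.373 L = 1.40 g
L-methionine: 0.899 g/L × 0.373 L = 0.335327 g = 335.33 mg
nicotinic acid: 17.9 mg/L × 0.373 L = 6.68 mg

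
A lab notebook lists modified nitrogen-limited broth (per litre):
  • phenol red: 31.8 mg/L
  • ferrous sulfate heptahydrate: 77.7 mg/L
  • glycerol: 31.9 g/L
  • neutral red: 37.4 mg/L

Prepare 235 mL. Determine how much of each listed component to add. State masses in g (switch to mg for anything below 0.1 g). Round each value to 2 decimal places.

Scale factor relative to 1 L: 0.235.
phenol red: 31.8 mg/L × 0.235 L = 7.47 mg
ferrous sulfate heptahydrate: 77.7 mg/L × 0.235 L = 18.26 mg
glycerol: 31.9 g/L × 0.235 L = 7.50 g
neutral red: 37.4 mg/L × 0.235 L = 8.79 mg

phenol red 7.47 mg; ferrous sulfate heptahydrate 18.26 mg; glycerol 7.50 g; neutral red 8.79 mg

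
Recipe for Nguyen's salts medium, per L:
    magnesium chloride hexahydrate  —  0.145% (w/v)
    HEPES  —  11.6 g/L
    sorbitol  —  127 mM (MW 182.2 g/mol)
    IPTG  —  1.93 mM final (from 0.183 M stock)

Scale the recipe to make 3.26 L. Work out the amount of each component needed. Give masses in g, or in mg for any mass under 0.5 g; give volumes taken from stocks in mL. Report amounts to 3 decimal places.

magnesium chloride hexahydrate 4.727 g; HEPES 37.816 g; sorbitol 75.434 g; IPTG 34.381 mL

Scale factor relative to 1 L: 3.26.
magnesium chloride hexahydrate: 0.145% w/v = 1.45 g/L → 1.45 × 3.26 L = 4.727 g
HEPES: 11.6 g/L × 3.26 L = 37.816 g
sorbitol: 127 mmol/L × 182.2 g/mol × 3.26 L ÷ 1000 = 75.434 g
IPTG: V = C2·V2/C1 = 1.93 mM × 3260 mL ÷ 183 mM = 34.381 mL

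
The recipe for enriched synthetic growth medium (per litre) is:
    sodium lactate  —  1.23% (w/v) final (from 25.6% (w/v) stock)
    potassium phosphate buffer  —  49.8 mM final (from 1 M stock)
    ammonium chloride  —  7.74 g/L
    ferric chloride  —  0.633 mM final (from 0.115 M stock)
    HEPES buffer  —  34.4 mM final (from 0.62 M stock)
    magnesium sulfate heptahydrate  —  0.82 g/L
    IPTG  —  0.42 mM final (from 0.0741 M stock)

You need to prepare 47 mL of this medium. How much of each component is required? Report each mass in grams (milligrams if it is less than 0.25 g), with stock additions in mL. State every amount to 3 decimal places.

sodium lactate 2.258 mL; potassium phosphate buffer 2.341 mL; ammonium chloride 0.364 g; ferric chloride 0.259 mL; HEPES buffer 2.608 mL; magnesium sulfate heptahydrate 38.540 mg; IPTG 0.266 mL

Scale factor relative to 1 L: 0.047.
sodium lactate: dilute stock: 1.23% ÷ 25.6% × 47 mL = 2.258 mL
potassium phosphate buffer: V = C2·V2/C1 = 49.8 mM × 47 mL ÷ 1000 mM = 2.341 mL
ammonium chloride: 7.74 g/L × 0.047 L = 0.364 g
ferric chloride: C1V1 = C2V2 → 0.633 mM × 47 mL ÷ 115 mM = 0.259 mL
HEPES buffer: C1V1 = C2V2 → 34.4 mM × 47 mL ÷ 620 mM = 2.608 mL
magnesium sulfate heptahydrate: 0.82 g/L × 0.047 L = 0.03854 g = 38.540 mg
IPTG: dilute stock: 0.42 mM × 47 mL ÷ 74.1 mM = 0.266 mL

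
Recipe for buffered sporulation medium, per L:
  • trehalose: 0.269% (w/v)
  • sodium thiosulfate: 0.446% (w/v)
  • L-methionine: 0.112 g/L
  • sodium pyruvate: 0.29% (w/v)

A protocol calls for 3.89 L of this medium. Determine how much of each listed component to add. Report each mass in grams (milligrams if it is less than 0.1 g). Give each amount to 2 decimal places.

trehalose 10.46 g; sodium thiosulfate 17.35 g; L-methionine 0.44 g; sodium pyruvate 11.28 g

Scale factor relative to 1 L: 3.89.
trehalose: 0.269% w/v = 2.69 g/L → 2.69 × 3.89 L = 10.46 g
sodium thiosulfate: 0.446% w/v = 4.46 g/L → 4.46 × 3.89 L = 17.35 g
L-methionine: 0.112 g/L × 3.89 L = 0.44 g
sodium pyruvate: 0.29 g per 100 mL × 3890 mL ÷ 100 = 11.28 g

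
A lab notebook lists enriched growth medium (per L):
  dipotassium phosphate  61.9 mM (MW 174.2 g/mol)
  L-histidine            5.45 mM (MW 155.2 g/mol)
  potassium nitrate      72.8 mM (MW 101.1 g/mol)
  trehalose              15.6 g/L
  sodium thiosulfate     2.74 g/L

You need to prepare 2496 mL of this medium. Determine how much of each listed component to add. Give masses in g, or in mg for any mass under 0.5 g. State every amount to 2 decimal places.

Working volume: 2496 mL = 2.496 L.
dipotassium phosphate: 61.9 mmol/L × 174.2 g/mol × 2.496 L ÷ 1000 = 26.91 g
L-histidine: 5.45 mmol/L × 155.2 g/mol × 2.496 L ÷ 1000 = 2.11 g
potassium nitrate: 72.8 mmol/L × 101.1 g/mol × 2.496 L ÷ 1000 = 18.37 g
trehalose: 15.6 g/L × 2.496 L = 38.94 g
sodium thiosulfate: 2.74 g/L × 2.496 L = 6.84 g

dipotassium phosphate 26.91 g; L-histidine 2.11 g; potassium nitrate 18.37 g; trehalose 38.94 g; sodium thiosulfate 6.84 g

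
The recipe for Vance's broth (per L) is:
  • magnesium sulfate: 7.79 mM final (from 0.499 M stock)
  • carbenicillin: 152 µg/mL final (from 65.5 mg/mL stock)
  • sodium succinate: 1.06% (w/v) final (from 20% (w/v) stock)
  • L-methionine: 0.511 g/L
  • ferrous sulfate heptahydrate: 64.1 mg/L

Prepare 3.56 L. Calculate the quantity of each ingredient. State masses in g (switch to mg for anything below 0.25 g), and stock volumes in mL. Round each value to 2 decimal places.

magnesium sulfate 55.58 mL; carbenicillin 8.26 mL; sodium succinate 188.68 mL; L-methionine 1.82 g; ferrous sulfate heptahydrate 228.20 mg

Scale factor relative to 1 L: 3.56.
magnesium sulfate: C1V1 = C2V2 → 7.79 mM × 3560 mL ÷ 499 mM = 55.58 mL
carbenicillin: C1V1 = C2V2 → 152 µg/mL × 3560 mL ÷ 65500 µg/mL = 8.26 mL
sodium succinate: C1V1 = C2V2 → 1.06% ÷ 20% × 3560 mL = 188.68 mL
L-methionine: 0.511 g/L × 3.56 L = 1.82 g
ferrous sulfate heptahydrate: 64.1 mg/L × 3.56 L = 228.20 mg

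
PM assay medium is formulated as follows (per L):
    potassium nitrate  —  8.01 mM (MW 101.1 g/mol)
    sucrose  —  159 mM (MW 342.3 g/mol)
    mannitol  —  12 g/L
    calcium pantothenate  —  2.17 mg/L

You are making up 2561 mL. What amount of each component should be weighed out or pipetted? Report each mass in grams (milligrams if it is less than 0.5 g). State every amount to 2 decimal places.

potassium nitrate 2.07 g; sucrose 139.38 g; mannitol 30.73 g; calcium pantothenate 5.56 mg

Target volume = 2561 mL = 2.561 L.
potassium nitrate: 8.01 mmol/L × 101.1 g/mol × 2.561 L ÷ 1000 = 2.07 g
sucrose: 159 mmol/L × 342.3 g/mol × 2.561 L ÷ 1000 = 139.38 g
mannitol: 12 g/L × 2.561 L = 30.73 g
calcium pantothenate: 2.17 mg/L × 2.561 L = 5.56 mg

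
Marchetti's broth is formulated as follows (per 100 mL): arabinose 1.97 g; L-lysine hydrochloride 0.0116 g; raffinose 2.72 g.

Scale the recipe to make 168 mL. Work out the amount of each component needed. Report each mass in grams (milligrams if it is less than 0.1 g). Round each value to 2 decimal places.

arabinose 3.31 g; L-lysine hydrochloride 19.49 mg; raffinose 4.57 g

Scale factor = 168 mL / 100 mL = 1.68.
arabinose: 1.97 g × (168 mL / 100 mL) = 3.31 g
L-lysine hydrochloride: 0.0116 g × (168 mL / 100 mL) = 0.019488 g = 19.49 mg
raffinose: 2.72 g × (168 mL / 100 mL) = 4.57 g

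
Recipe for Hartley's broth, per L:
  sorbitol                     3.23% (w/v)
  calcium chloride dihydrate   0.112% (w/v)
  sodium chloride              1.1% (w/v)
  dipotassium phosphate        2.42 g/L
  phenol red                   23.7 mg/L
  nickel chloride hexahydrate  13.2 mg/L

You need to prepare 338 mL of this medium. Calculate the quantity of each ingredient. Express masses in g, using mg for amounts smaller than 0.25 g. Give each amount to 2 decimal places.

sorbitol 10.92 g; calcium chloride dihydrate 0.38 g; sodium chloride 3.72 g; dipotassium phosphate 0.82 g; phenol red 8.01 mg; nickel chloride hexahydrate 4.46 mg

Scale factor relative to 1 L: 0.338.
sorbitol: 3.23 g per 100 mL × 338 mL ÷ 100 = 10.92 g
calcium chloride dihydrate: 0.112% w/v = 1.12 g/L → 1.12 × 0.338 L = 0.38 g
sodium chloride: 1.1 g per 100 mL × 338 mL ÷ 100 = 3.72 g
dipotassium phosphate: 2.42 g/L × 0.338 L = 0.82 g
phenol red: 23.7 mg/L × 0.338 L = 8.01 mg
nickel chloride hexahydrate: 13.2 mg/L × 0.338 L = 4.46 mg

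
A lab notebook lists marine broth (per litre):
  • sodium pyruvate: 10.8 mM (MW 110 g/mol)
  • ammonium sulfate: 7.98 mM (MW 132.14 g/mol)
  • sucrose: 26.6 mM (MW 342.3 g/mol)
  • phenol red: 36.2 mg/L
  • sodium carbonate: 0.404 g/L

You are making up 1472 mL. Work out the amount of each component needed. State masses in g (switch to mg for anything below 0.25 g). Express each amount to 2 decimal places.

Working volume: 1472 mL = 1.472 L.
sodium pyruvate: 10.8 mmol/L × 110 g/mol × 1.472 L ÷ 1000 = 1.75 g
ammonium sulfate: 7.98 mmol/L × 132.14 g/mol × 1.472 L ÷ 1000 = 1.55 g
sucrose: 26.6 mmol/L × 342.3 g/mol × 1.472 L ÷ 1000 = 13.40 g
phenol red: 36.2 mg/L × 1.472 L = 53.29 mg
sodium carbonate: 0.404 g/L × 1.472 L = 0.59 g

sodium pyruvate 1.75 g; ammonium sulfate 1.55 g; sucrose 13.40 g; phenol red 53.29 mg; sodium carbonate 0.59 g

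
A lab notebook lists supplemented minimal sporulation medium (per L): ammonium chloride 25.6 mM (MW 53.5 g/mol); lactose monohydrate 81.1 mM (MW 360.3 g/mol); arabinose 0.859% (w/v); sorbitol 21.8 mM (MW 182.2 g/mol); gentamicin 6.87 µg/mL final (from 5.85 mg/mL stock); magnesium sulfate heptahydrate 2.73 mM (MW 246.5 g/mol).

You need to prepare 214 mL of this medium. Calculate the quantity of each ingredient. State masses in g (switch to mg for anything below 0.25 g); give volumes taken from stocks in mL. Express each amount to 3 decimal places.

Scale factor relative to 1 L: 0.214.
ammonium chloride: 25.6 mmol/L × 53.5 g/mol × 0.214 L ÷ 1000 = 0.293 g
lactose monohydrate: 81.1 mmol/L × 360.3 g/mol × 0.214 L ÷ 1000 = 6.253 g
arabinose: 0.859% w/v = 8.59 g/L → 8.59 × 0.214 L = 1.838 g
sorbitol: 21.8 mmol/L × 182.2 g/mol × 0.214 L ÷ 1000 = 0.850 g
gentamicin: dilute stock: 6.87 µg/mL × 214 mL ÷ 5850 µg/mL = 0.251 mL
magnesium sulfate heptahydrate: 2.73 mmol/L × 246.5 mg/mmol × 0.214 L = 144.010 mg

ammonium chloride 0.293 g; lactose monohydrate 6.253 g; arabinose 1.838 g; sorbitol 0.850 g; gentamicin 0.251 mL; magnesium sulfate heptahydrate 144.010 mg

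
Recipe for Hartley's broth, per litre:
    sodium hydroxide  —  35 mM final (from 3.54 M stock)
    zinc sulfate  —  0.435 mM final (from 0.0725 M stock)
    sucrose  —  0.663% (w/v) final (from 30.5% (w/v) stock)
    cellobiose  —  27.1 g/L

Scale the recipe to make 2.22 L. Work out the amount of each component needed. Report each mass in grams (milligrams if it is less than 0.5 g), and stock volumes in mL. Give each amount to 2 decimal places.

sodium hydroxide 21.95 mL; zinc sulfate 13.32 mL; sucrose 48.26 mL; cellobiose 60.16 g

Working volume: 2.22 L.
sodium hydroxide: C1V1 = C2V2 → 35 mM × 2220 mL ÷ 3540 mM = 21.95 mL
zinc sulfate: V = C2·V2/C1 = 0.435 mM × 2220 mL ÷ 72.5 mM = 13.32 mL
sucrose: C1V1 = C2V2 → 0.663% ÷ 30.5% × 2220 mL = 48.26 mL
cellobiose: 27.1 g/L × 2.22 L = 60.16 g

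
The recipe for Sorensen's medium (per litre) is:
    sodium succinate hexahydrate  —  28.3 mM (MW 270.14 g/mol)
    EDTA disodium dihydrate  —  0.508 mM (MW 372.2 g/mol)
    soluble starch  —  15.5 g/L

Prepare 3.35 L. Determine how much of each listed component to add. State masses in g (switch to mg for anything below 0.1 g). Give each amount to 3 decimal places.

Working volume: 3.35 L.
sodium succinate hexahydrate: 28.3 mmol/L × 270.14 g/mol × 3.35 L ÷ 1000 = 25.611 g
EDTA disodium dihydrate: 0.508 mmol/L × 372.2 g/mol × 3.35 L ÷ 1000 = 0.633 g
soluble starch: 15.5 g/L × 3.35 L = 51.925 g

sodium succinate hexahydrate 25.611 g; EDTA disodium dihydrate 0.633 g; soluble starch 51.925 g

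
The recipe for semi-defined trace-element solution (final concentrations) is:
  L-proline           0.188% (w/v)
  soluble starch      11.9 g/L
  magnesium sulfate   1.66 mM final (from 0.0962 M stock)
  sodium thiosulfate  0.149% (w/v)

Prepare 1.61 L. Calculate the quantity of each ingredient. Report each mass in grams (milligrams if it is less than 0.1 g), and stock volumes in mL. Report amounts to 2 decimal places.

Working volume: 1.61 L.
L-proline: 0.188 g per 100 mL × 1610 mL ÷ 100 = 3.03 g
soluble starch: 11.9 g/L × 1.61 L = 19.16 g
magnesium sulfate: dilute stock: 1.66 mM × 1610 mL ÷ 96.2 mM = 27.78 mL
sodium thiosulfate: 0.149 g per 100 mL × 1610 mL ÷ 100 = 2.40 g

L-proline 3.03 g; soluble starch 19.16 g; magnesium sulfate 27.78 mL; sodium thiosulfate 2.40 g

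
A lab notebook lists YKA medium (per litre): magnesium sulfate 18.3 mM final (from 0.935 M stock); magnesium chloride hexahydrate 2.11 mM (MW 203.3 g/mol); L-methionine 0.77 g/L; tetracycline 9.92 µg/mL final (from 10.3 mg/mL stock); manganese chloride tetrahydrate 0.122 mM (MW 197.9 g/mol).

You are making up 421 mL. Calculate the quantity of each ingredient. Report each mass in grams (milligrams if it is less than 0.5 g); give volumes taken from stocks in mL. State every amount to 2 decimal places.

Scale factor relative to 1 L: 0.421.
magnesium sulfate: C1V1 = C2V2 → 18.3 mM × 421 mL ÷ 935 mM = 8.24 mL
magnesium chloride hexahydrate: 2.11 mmol/L × 203.3 mg/mmol × 0.421 L = 180.59 mg
L-methionine: 0.77 g/L × 0.421 L = 0.32417 g = 324.17 mg
tetracycline: C1V1 = C2V2 → 9.92 µg/mL × 421 mL ÷ 10300 µg/mL = 0.41 mL
manganese chloride tetrahydrate: 0.122 mmol/L × 197.9 mg/mmol × 0.421 L = 10.16 mg

magnesium sulfate 8.24 mL; magnesium chloride hexahydrate 180.59 mg; L-methionine 324.17 mg; tetracycline 0.41 mL; manganese chloride tetrahydrate 10.16 mg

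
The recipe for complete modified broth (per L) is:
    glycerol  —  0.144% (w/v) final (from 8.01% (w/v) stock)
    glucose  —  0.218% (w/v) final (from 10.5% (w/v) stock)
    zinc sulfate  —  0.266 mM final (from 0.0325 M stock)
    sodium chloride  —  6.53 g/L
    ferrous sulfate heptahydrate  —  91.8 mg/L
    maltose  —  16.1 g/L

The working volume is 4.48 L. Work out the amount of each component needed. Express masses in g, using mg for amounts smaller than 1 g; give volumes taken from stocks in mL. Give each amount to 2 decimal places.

glycerol 80.54 mL; glucose 93.01 mL; zinc sulfate 36.67 mL; sodium chloride 29.25 g; ferrous sulfate heptahydrate 411.26 mg; maltose 72.13 g

Working volume: 4.48 L.
glycerol: dilute stock: 0.144% ÷ 8.01% × 4480 mL = 80.54 mL
glucose: dilute stock: 0.218% ÷ 10.5% × 4480 mL = 93.01 mL
zinc sulfate: C1V1 = C2V2 → 0.266 mM × 4480 mL ÷ 32.5 mM = 36.67 mL
sodium chloride: 6.53 g/L × 4.48 L = 29.25 g
ferrous sulfate heptahydrate: 91.8 mg/L × 4.48 L = 411.26 mg
maltose: 16.1 g/L × 4.48 L = 72.13 g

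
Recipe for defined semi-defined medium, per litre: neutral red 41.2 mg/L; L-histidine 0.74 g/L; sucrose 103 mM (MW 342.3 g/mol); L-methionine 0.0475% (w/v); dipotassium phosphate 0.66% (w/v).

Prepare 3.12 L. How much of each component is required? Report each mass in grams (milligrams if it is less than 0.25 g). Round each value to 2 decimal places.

Scale factor relative to 1 L: 3.12.
neutral red: 41.2 mg/L × 3.12 L = 128.54 mg
L-histidine: 0.74 g/L × 3.12 L = 2.31 g
sucrose: 103 mmol/L × 342.3 g/mol × 3.12 L ÷ 1000 = 110.00 g
L-methionine: 0.0475% w/v = 0.475 g/L → 0.475 × 3.12 L = 1.48 g
dipotassium phosphate: 0.66% w/v = 6.6 g/L → 6.6 × 3.12 L = 20.59 g

neutral red 128.54 mg; L-histidine 2.31 g; sucrose 110.00 g; L-methionine 1.48 g; dipotassium phosphate 20.59 g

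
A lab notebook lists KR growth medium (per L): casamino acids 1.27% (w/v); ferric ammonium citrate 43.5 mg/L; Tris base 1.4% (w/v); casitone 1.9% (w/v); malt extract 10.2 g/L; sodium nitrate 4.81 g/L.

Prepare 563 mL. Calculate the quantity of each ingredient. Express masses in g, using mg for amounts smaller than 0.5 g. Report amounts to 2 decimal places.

casamino acids 7.15 g; ferric ammonium citrate 24.49 mg; Tris base 7.88 g; casitone 10.70 g; malt extract 5.74 g; sodium nitrate 2.71 g

Scale factor relative to 1 L: 0.563.
casamino acids: 1.27% w/v = 12.7 g/L → 12.7 × 0.563 L = 7.15 g
ferric ammonium citrate: 43.5 mg/L × 0.563 L = 24.49 mg
Tris base: 1.4 g per 100 mL × 563 mL ÷ 100 = 7.88 g
casitone: 1.9% w/v = 19 g/L → 19 × 0.563 L = 10.70 g
malt extract: 10.2 g/L × 0.563 L = 5.74 g
sodium nitrate: 4.81 g/L × 0.563 L = 2.71 g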